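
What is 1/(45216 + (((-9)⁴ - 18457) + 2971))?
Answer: 1/36291 ≈ 2.7555e-5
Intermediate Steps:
1/(45216 + (((-9)⁴ - 18457) + 2971)) = 1/(45216 + ((6561 - 18457) + 2971)) = 1/(45216 + (-11896 + 2971)) = 1/(45216 - 8925) = 1/36291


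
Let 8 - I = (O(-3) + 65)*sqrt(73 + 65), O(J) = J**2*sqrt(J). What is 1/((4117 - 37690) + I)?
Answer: -1/(33565 + 65*sqrt(138) + 27*I*sqrt(46)) ≈ -2.9129e-5 + 1.5539e-7*I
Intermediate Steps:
O(J) = J**(5/2)
I = 8 - sqrt(138)*(65 + 9*I*sqrt(3)) (I = 8 - ((-3)**(5/2) + 65)*sqrt(73 + 65) = 8 - (9*I*sqrt(3) + 65)*sqrt(138) = 8 - (65 + 9*I*sqrt(3))*sqrt(138) = 8 - sqrt(138)*(65 + 9*I*sqrt(3)) ≈ -755.58 - 183.12*I)
1/((4117 - 37690) + I) = 1/((4117 - 37690) + (8 - 65*sqrt(138) - 27*I*sqrt(46))) = 1/(-33573 + (8 - 65*sqrt(138) - 27*I*sqrt(46))) = 1/(-33565 - 65*sqrt(138) - 27*I*sqrt(46))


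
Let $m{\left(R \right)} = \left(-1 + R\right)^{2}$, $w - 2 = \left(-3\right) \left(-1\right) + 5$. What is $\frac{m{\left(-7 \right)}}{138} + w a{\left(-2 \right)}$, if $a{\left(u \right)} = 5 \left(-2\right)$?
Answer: $- \frac{6868}{69} \approx -99.536$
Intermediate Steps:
$w = 10$ ($w = 2 + \left(\left(-3\right) \left(-1\right) + 5\right) = 2 + \left(3 + 5\right) = 2 + 8 = 10$)
$a{\left(u \right)} = -10$
$\frac{m{\left(-7 \right)}}{138} + w a{\left(-2 \right)} = \frac{\left(-1 - 7\right)^{2}}{138} + 10 \left(-10\right) = \left(-8\right)^{2} \cdot \frac{1}{138} - 100 = 64 \cdot \frac{1}{138} - 100 = \frac{32}{69} - 100 = - \frac{6868}{69}$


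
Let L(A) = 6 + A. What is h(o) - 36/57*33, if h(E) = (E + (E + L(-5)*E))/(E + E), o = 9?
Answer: -735/38 ≈ -19.342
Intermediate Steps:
h(E) = 3/2 (h(E) = (E + (E + (6 - 5)*E))/(E + E) = (E + (E + 1*E))/((2*E)) = (E + (E + E))*(1/(2*E)) = (E + 2*E)*(1/(2*E)) = (3*E)*(1/(2*E)) = 3/2)
h(o) - 36/57*33 = 3/2 - 36/57*33 = 3/2 - 36*1/57*33 = 3/2 - 12/19*33 = 3/2 - 396/19 = -735/38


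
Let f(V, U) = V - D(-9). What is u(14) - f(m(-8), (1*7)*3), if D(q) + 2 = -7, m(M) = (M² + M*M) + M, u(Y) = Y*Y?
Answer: 67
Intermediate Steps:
u(Y) = Y²
m(M) = M + 2*M² (m(M) = (M² + M²) + M = 2*M² + M = M + 2*M²)
D(q) = -9 (D(q) = -2 - 7 = -9)
f(V, U) = 9 + V (f(V, U) = V - 1*(-9) = V + 9 = 9 + V)
u(14) - f(m(-8), (1*7)*3) = 14² - (9 - 8*(1 + 2*(-8))) = 196 - (9 - 8*(1 - 16)) = 196 - (9 - 8*(-15)) = 196 - (9 + 120) = 196 - 1*129 = 196 - 129 = 67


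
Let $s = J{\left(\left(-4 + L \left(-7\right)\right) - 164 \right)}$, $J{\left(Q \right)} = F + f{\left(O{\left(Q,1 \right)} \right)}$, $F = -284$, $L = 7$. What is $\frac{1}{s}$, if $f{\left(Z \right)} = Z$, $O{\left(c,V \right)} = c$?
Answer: $- \frac{1}{501} \approx -0.001996$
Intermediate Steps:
$J{\left(Q \right)} = -284 + Q$
$s = -501$ ($s = -284 + \left(\left(-4 + 7 \left(-7\right)\right) - 164\right) = -284 - 217 = -501$)
$\frac{1}{s} = \frac{1}{-501} = - \frac{1}{501}$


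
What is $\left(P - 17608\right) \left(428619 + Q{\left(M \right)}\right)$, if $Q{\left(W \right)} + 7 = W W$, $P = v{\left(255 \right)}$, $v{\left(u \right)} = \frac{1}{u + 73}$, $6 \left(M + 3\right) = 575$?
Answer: $- \frac{30302260304621}{3936} \approx -7.6987 \cdot 10^{9}$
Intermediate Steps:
$M = \frac{557}{6}$ ($M = -3 + \frac{1}{6} \cdot 575 = -3 + \frac{575}{6} = \frac{557}{6} \approx 92.833$)
$v{\left(u \right)} = \frac{1}{73 + u}$
$P = \frac{1}{328}$ ($P = \frac{1}{73 + 255} = \frac{1}{328} \approx 0.0030488$)
$Q{\left(W \right)} = -7 + W^{2}$ ($Q{\left(W \right)} = -7 + W W = -7 + W^{2}$)
$\left(P - 17608\right) \left(428619 + Q{\left(M \right)}\right) = \left(\frac{1}{328} - 17608\right) \left(428619 - \left(7 - \left(\frac{557}{6}\right)^{2}\right)\right) = - \frac{5775423 \left(428619 + \left(-7 + \frac{310249}{36}\right)\right)}{328} = - \frac{5775423 \left(428619 + \frac{309997}{36}\right)}{328} = \left(- \frac{5775423}{328}\right) \frac{15740281}{36} = - \frac{30302260304621}{3936}$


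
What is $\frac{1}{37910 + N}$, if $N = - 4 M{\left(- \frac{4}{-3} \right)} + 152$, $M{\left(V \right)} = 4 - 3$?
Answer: $\frac{1}{38058} \approx 2.6276 \cdot 10^{-5}$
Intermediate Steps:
$M{\left(V \right)} = 1$ ($M{\left(V \right)} = 4 - 3 = 1$)
$N = 148$ ($N = \left(-4\right) 1 + 152 = -4 + 152 = 148$)
$\frac{1}{37910 + N} = \frac{1}{37910 + 148} = \frac{1}{38058}$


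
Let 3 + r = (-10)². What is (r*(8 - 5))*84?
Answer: 24444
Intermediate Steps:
r = 97 (r = -3 + (-10)² = -3 + 100 = 97)
(r*(8 - 5))*84 = (97*(8 - 5))*84 = (97*3)*84 = 291*84 = 24444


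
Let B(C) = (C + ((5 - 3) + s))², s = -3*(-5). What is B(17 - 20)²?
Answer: 38416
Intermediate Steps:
s = 15
B(C) = (17 + C)² (B(C) = (C + ((5 - 3) + 15))² = (C + (2 + 15))² = (C + 17)² = (17 + C)²)
B(17 - 20)² = ((17 + (17 - 20))²)² = ((17 - 3)²)² = (14²)² = 196² = 38416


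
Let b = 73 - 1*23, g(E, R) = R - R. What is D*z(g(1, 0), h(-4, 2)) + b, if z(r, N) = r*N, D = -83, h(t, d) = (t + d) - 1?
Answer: 50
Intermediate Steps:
g(E, R) = 0
h(t, d) = -1 + d + t (h(t, d) = (d + t) - 1 = -1 + d + t)
b = 50 (b = 73 - 23 = 50)
z(r, N) = N*r
D*z(g(1, 0), h(-4, 2)) + b = -83*(-1 + 2 - 4)*0 + 50 = -(-249)*0 + 50 = -83*0 + 50 = 0 + 50 = 50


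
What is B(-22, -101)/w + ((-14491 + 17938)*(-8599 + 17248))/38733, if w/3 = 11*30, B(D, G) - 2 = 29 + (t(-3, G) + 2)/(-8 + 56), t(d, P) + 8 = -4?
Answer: 236129316989/306765360 ≈ 769.74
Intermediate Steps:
t(d, P) = -12 (t(d, P) = -8 - 4 = -12)
B(D, G) = 739/24 (B(D, G) = 2 + (29 + (-12 + 2)/(-8 + 56)) = 2 + (29 - 10/48) = 2 + (29 - 10*1/48) = 2 + (29 - 5/24) = 2 + 691/24 = 739/24)
w = 990 (w = 3*(11*30) = 3*330 = 990)
B(-22, -101)/w + ((-14491 + 17938)*(-8599 + 17248))/38733 = (739/24)/990 + ((-14491 + 17938)*(-8599 + 17248))/38733 = (739/24)*(1/990) + (3447*8649)*(1/38733) = 739/23760 + 29813103*(1/38733) = 739/23760 + 9937701/12911 = 236129316989/306765360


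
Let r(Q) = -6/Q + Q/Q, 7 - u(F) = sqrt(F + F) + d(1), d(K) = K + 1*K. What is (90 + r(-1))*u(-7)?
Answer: 485 - 97*I*sqrt(14) ≈ 485.0 - 362.94*I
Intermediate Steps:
d(K) = 2*K (d(K) = K + K = 2*K)
u(F) = 5 - sqrt(2)*sqrt(F) (u(F) = 7 - (sqrt(F + F) + 2*1) = 7 - (sqrt(2*F) + 2) = 7 - (sqrt(2)*sqrt(F) + 2) = 7 - (2 + sqrt(2)*sqrt(F)) = 7 + (-2 - sqrt(2)*sqrt(F)) = 5 - sqrt(2)*sqrt(F))
r(Q) = 1 - 6/Q (r(Q) = -6/Q + 1 = 1 - 6/Q)
(90 + r(-1))*u(-7) = (90 + (-6 - 1)/(-1))*(5 - sqrt(2)*sqrt(-7)) = (90 - 1*(-7))*(5 - sqrt(2)*I*sqrt(7)) = (90 + 7)*(5 - I*sqrt(14)) = 97*(5 - I*sqrt(14)) = 485 - 97*I*sqrt(14)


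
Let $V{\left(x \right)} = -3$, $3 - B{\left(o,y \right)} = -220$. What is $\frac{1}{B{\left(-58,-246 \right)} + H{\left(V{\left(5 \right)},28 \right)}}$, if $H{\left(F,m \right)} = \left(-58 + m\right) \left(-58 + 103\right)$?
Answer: $- \frac{1}{1127} \approx -0.00088731$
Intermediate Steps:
$B{\left(o,y \right)} = 223$ ($B{\left(o,y \right)} = 3 - -220 = 3 + 220 = 223$)
$H{\left(F,m \right)} = -2610 + 45 m$ ($H{\left(F,m \right)} = \left(-58 + m\right) 45 = -2610 + 45 m$)
$\frac{1}{B{\left(-58,-246 \right)} + H{\left(V{\left(5 \right)},28 \right)}} = \frac{1}{223 + \left(-2610 + 45 \cdot 28\right)} = \frac{1}{223 + \left(-2610 + 1260\right)} = \frac{1}{223 - 1350} = \frac{1}{-1127} = - \frac{1}{1127}$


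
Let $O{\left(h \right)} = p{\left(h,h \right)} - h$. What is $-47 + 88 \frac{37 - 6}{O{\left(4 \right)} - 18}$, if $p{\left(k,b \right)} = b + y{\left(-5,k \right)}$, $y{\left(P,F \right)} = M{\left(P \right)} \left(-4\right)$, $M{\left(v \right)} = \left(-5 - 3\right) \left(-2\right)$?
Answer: $- \frac{3291}{41} \approx -80.268$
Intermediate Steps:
$M{\left(v \right)} = 16$ ($M{\left(v \right)} = \left(-8\right) \left(-2\right) = 16$)
$y{\left(P,F \right)} = -64$ ($y{\left(P,F \right)} = 16 \left(-4\right) = -64$)
$p{\left(k,b \right)} = -64 + b$ ($p{\left(k,b \right)} = b - 64 = -64 + b$)
$O{\left(h \right)} = -64$ ($O{\left(h \right)} = \left(-64 + h\right) - h = -64$)
$-47 + 88 \frac{37 - 6}{O{\left(4 \right)} - 18} = -47 + 88 \frac{37 - 6}{-64 - 18} = -47 + 88 \frac{31}{-82} = -47 + 88 \cdot 31 \left(- \frac{1}{82}\right) = -47 + 88 \left(- \frac{31}{82}\right) = -47 - \frac{1364}{41} = - \frac{3291}{41}$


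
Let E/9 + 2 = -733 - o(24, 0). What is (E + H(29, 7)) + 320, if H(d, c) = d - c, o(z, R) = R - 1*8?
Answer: -6201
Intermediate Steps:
o(z, R) = -8 + R (o(z, R) = R - 8 = -8 + R)
E = -6543 (E = -18 + 9*(-733 - (-8 + 0)) = -18 + 9*(-733 - 1*(-8)) = -18 + 9*(-733 + 8) = -18 + 9*(-725) = -18 - 6525 = -6543)
(E + H(29, 7)) + 320 = (-6543 + (29 - 1*7)) + 320 = (-6543 + (29 - 7)) + 320 = (-6543 + 22) + 320 = -6521 + 320 = -6201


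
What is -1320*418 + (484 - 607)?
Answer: -551883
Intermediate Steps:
-1320*418 + (484 - 607) = -551760 - 123 = -551883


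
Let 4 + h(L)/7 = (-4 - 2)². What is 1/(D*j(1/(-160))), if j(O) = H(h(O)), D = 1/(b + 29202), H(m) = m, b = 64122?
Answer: 3333/8 ≈ 416.63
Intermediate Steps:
h(L) = 224 (h(L) = -28 + 7*(-4 - 2)² = -28 + 7*(-6)² = -28 + 7*36 = -28 + 252 = 224)
D = 1/93324 (D = 1/(64122 + 29202) = 1/93324 ≈ 1.0715e-5)
j(O) = 224
1/(D*j(1/(-160))) = 1/((1/93324)*224) = 93324*(1/224) = 3333/8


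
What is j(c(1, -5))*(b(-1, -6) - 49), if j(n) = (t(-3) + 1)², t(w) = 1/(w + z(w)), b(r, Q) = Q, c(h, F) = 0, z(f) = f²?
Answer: -2695/36 ≈ -74.861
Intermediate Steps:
t(w) = 1/(w + w²)
j(n) = 49/36 (j(n) = (1/((-3)*(1 - 3)) + 1)² = (-⅓/(-2) + 1)² = (-⅓*(-½) + 1)² = (⅙ + 1)² = (7/6)² = 49/36)
j(c(1, -5))*(b(-1, -6) - 49) = 49*(-6 - 49)/36 = (49/36)*(-55) = -2695/36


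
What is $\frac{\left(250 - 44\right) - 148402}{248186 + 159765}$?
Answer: $- \frac{148196}{407951} \approx -0.36327$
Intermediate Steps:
$\frac{\left(250 - 44\right) - 148402}{248186 + 159765} = \frac{\left(250 - 44\right) - 148402}{407951} = \left(206 - 148402\right) \frac{1}{407951} = \left(-148196\right) \frac{1}{407951} = - \frac{148196}{407951}$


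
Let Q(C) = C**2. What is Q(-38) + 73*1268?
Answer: 94008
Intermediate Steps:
Q(-38) + 73*1268 = (-38)**2 + 73*1268 = 1444 + 92564 = 94008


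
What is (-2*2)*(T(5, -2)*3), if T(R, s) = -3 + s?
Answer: 60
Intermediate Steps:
(-2*2)*(T(5, -2)*3) = (-2*2)*((-3 - 2)*3) = -(-20)*3 = -4*(-15) = 60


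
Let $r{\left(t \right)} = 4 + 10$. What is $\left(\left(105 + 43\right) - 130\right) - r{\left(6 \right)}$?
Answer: $4$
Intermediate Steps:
$r{\left(t \right)} = 14$
$\left(\left(105 + 43\right) - 130\right) - r{\left(6 \right)} = \left(\left(105 + 43\right) - 130\right) - 14 = \left(148 - 130\right) - 14 = 18 - 14 = 4$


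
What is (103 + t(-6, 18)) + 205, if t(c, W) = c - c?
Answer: 308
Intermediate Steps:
t(c, W) = 0
(103 + t(-6, 18)) + 205 = (103 + 0) + 205 = 103 + 205 = 308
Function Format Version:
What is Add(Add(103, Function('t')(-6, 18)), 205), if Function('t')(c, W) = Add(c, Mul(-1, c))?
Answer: 308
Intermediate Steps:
Function('t')(c, W) = 0
Add(Add(103, Function('t')(-6, 18)), 205) = Add(Add(103, 0), 205) = Add(103, 205) = 308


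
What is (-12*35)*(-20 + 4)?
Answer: 6720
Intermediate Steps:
(-12*35)*(-20 + 4) = -420*(-16) = 6720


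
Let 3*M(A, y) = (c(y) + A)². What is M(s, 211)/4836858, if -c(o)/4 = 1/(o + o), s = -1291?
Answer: 8244821601/71780585006 ≈ 0.11486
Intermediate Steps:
c(o) = -2/o (c(o) = -4/(o + o) = -4*1/(2*o) = -2/o)
M(A, y) = (A - 2/y)²/3 (M(A, y) = (-2/y + A)²/3 = (A - 2/y)²/3)
M(s, 211)/4836858 = ((⅓)*(-2 - 1291*211)²/211²)/4836858 = ((⅓)*(1/44521)*(-2 - 272401)²)*(1/4836858) = ((⅓)*(1/44521)*(-272403)²)*(1/4836858) = ((⅓)*(1/44521)*74203394409)*(1/4836858) = (24734464803/44521)*(1/4836858) = 8244821601/71780585006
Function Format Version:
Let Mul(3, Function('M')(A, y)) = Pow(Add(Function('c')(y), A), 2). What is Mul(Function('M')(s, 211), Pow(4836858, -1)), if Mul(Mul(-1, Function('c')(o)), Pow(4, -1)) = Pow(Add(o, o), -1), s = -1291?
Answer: Rational(8244821601, 71780585006) ≈ 0.11486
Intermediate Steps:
Function('c')(o) = Mul(-2, Pow(o, -1)) (Function('c')(o) = Mul(-4, Pow(Add(o, o), -1)) = Mul(-4, Pow(Mul(2, o), -1)) = Mul(-4, Mul(Rational(1, 2), Pow(o, -1))) = Mul(-2, Pow(o, -1)))
Function('M')(A, y) = Mul(Rational(1, 3), Pow(Add(A, Mul(-2, Pow(y, -1))), 2)) (Function('M')(A, y) = Mul(Rational(1, 3), Pow(Add(Mul(-2, Pow(y, -1)), A), 2)) = Mul(Rational(1, 3), Pow(Add(A, Mul(-2, Pow(y, -1))), 2)))
Mul(Function('M')(s, 211), Pow(4836858, -1)) = Mul(Mul(Rational(1, 3), Pow(211, -2), Pow(Add(-2, Mul(-1291, 211)), 2)), Pow(4836858, -1)) = Mul(Mul(Rational(1, 3), Rational(1, 44521), Pow(Add(-2, -272401), 2)), Rational(1, 4836858)) = Mul(Mul(Rational(1, 3), Rational(1, 44521), Pow(-272403, 2)), Rational(1, 4836858)) = Mul(Mul(Rational(1, 3), Rational(1, 44521), 74203394409), Rational(1, 4836858)) = Mul(Rational(24734464803, 44521), Rational(1, 4836858)) = Rational(8244821601, 71780585006)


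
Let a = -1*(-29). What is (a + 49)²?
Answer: 6084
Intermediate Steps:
a = 29
(a + 49)² = (29 + 49)² = 78² = 6084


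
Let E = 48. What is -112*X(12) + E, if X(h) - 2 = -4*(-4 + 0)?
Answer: -1968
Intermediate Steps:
X(h) = 18 (X(h) = 2 - 4*(-4 + 0) = 2 - 4*(-4) = 2 + 16 = 18)
-112*X(12) + E = -112*18 + 48 = -2016 + 48 = -1968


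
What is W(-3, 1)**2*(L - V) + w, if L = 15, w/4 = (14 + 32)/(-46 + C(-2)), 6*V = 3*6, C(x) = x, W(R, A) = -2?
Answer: 265/6 ≈ 44.167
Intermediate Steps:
V = 3 (V = (3*6)/6 = (1/6)*18 = 3)
w = -23/6 (w = 4*((14 + 32)/(-46 - 2)) = 4*(46/(-48)) = 4*(46*(-1/48)) = 4*(-23/24) = -23/6 ≈ -3.8333)
W(-3, 1)**2*(L - V) + w = (-2)**2*(15 - 1*3) - 23/6 = 4*(15 - 3) - 23/6 = 4*12 - 23/6 = 48 - 23/6 = 265/6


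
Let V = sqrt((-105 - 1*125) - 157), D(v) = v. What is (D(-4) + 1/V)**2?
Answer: (516 + I*sqrt(43))**2/16641 ≈ 15.997 + 0.40666*I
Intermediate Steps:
V = 3*I*sqrt(43) (V = sqrt((-105 - 125) - 157) = sqrt(-230 - 157) = sqrt(-387) = 3*I*sqrt(43) ≈ 19.672*I)
(D(-4) + 1/V)**2 = (-4 + 1/(3*I*sqrt(43)))**2 = (-4 - I*sqrt(43)/129)**2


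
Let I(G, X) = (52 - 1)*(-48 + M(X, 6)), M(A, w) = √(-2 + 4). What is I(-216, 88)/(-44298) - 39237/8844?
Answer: -2889681/659548 - 17*√2/14766 ≈ -4.3829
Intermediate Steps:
M(A, w) = √2
I(G, X) = -2448 + 51*√2 (I(G, X) = (52 - 1)*(-48 + √2) = 51*(-48 + √2) = -2448 + 51*√2)
I(-216, 88)/(-44298) - 39237/8844 = (-2448 + 51*√2)/(-44298) - 39237/8844 = (-2448 + 51*√2)*(-1/44298) - 39237*1/8844 = (136/2461 - 17*√2/14766) - 1189/268 = -2889681/659548 - 17*√2/14766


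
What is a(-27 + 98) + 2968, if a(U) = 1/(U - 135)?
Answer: 189951/64 ≈ 2968.0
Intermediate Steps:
a(U) = 1/(-135 + U)
a(-27 + 98) + 2968 = 1/(-135 + (-27 + 98)) + 2968 = 1/(-135 + 71) + 2968 = 1/(-64) + 2968 = -1/64 + 2968 = 189951/64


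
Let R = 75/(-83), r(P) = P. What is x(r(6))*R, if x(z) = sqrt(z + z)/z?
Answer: -25*sqrt(3)/83 ≈ -0.52170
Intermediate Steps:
R = -75/83 (R = 75*(-1/83) = -75/83 ≈ -0.90361)
x(z) = sqrt(2)/sqrt(z) (x(z) = sqrt(2*z)/z = (sqrt(2)*sqrt(z))/z = sqrt(2)/sqrt(z))
x(r(6))*R = (sqrt(2)/sqrt(6))*(-75/83) = (sqrt(2)*(sqrt(6)/6))*(-75/83) = (sqrt(3)/3)*(-75/83) = -25*sqrt(3)/83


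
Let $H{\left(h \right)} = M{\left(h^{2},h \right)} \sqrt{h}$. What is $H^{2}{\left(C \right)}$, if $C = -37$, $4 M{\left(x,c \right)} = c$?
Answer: $- \frac{50653}{16} \approx -3165.8$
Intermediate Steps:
$M{\left(x,c \right)} = \frac{c}{4}$
$H{\left(h \right)} = \frac{h^{\frac{3}{2}}}{4}$ ($H{\left(h \right)} = \frac{h}{4} \sqrt{h} = \frac{h^{\frac{3}{2}}}{4}$)
$H^{2}{\left(C \right)} = \left(\frac{\left(-37\right)^{\frac{3}{2}}}{4}\right)^{2} = \left(\frac{\left(-37\right) i \sqrt{37}}{4}\right)^{2} = \left(- \frac{37 i \sqrt{37}}{4}\right)^{2} = - \frac{50653}{16}$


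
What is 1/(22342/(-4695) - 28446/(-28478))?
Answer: -66852105/251350753 ≈ -0.26597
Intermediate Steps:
1/(22342/(-4695) - 28446/(-28478)) = 1/(22342*(-1/4695) - 28446*(-1/28478)) = 1/(-22342/4695 + 14223/14239) = 1/(-251350753/66852105) = -66852105/251350753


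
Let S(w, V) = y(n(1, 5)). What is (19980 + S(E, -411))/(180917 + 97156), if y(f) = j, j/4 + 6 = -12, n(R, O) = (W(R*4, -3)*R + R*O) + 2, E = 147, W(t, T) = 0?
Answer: 2212/30897 ≈ 0.071593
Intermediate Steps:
n(R, O) = 2 + O*R (n(R, O) = (0*R + R*O) + 2 = (0 + O*R) + 2 = O*R + 2 = 2 + O*R)
j = -72 (j = -24 + 4*(-12) = -24 - 48 = -72)
y(f) = -72
S(w, V) = -72
(19980 + S(E, -411))/(180917 + 97156) = (19980 - 72)/(180917 + 97156) = 19908/278073 = 19908*(1/278073) = 2212/30897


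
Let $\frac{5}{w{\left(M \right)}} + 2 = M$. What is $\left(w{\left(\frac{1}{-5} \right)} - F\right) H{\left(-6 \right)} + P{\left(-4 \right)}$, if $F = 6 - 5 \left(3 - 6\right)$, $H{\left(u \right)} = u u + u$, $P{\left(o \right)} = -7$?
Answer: $- \frac{7757}{11} \approx -705.18$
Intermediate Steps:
$H{\left(u \right)} = u + u^{2}$ ($H{\left(u \right)} = u^{2} + u = u + u^{2}$)
$w{\left(M \right)} = \frac{5}{-2 + M}$
$F = 21$ ($F = 6 - 5 \left(3 - 6\right) = 6 - -15 = 6 + 15 = 21$)
$\left(w{\left(\frac{1}{-5} \right)} - F\right) H{\left(-6 \right)} + P{\left(-4 \right)} = \left(\frac{5}{-2 + \frac{1}{-5}} - 21\right) \left(- 6 \left(1 - 6\right)\right) - 7 = \left(\frac{5}{-2 - \frac{1}{5}} - 21\right) \left(\left(-6\right) \left(-5\right)\right) - 7 = \left(\frac{5}{- \frac{11}{5}} - 21\right) 30 - 7 = \left(5 \left(- \frac{5}{11}\right) - 21\right) 30 - 7 = \left(- \frac{25}{11} - 21\right) 30 - 7 = \left(- \frac{256}{11}\right) 30 - 7 = - \frac{7680}{11} - 7 = - \frac{7757}{11}$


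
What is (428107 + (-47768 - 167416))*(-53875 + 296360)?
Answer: 51630633655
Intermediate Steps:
(428107 + (-47768 - 167416))*(-53875 + 296360) = (428107 - 215184)*242485 = 212923*242485 = 51630633655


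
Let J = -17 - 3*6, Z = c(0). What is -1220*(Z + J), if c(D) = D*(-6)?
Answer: 42700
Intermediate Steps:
c(D) = -6*D
Z = 0 (Z = -6*0 = 0)
J = -35 (J = -17 - 18 = -35)
-1220*(Z + J) = -1220*(0 - 35) = -1220*(-35) = 42700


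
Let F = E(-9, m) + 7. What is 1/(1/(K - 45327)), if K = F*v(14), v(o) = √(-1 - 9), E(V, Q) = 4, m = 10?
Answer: -45327 + 11*I*√10 ≈ -45327.0 + 34.785*I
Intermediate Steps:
v(o) = I*√10 (v(o) = √(-10) = I*√10)
F = 11 (F = 4 + 7 = 11)
K = 11*I*√10 (K = 11*(I*√10) = 11*I*√10 ≈ 34.785*I)
1/(1/(K - 45327)) = 1/(1/(11*I*√10 - 45327)) = 1/(1/(-45327 + 11*I*√10)) = -45327 + 11*I*√10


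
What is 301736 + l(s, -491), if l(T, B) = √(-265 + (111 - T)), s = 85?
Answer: 301736 + I*√239 ≈ 3.0174e+5 + 15.46*I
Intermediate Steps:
l(T, B) = √(-154 - T)
301736 + l(s, -491) = 301736 + √(-154 - 1*85) = 301736 + √(-154 - 85) = 301736 + √(-239) = 301736 + I*√239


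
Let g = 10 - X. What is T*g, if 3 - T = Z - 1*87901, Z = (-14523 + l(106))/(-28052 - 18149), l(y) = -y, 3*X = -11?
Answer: 55503587025/46201 ≈ 1.2014e+6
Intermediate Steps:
X = -11/3 (X = (⅓)*(-11) = -11/3 ≈ -3.6667)
Z = 14629/46201 (Z = (-14523 - 1*106)/(-28052 - 18149) = (-14523 - 106)/(-46201) = -14629*(-1/46201) = 14629/46201 ≈ 0.31664)
T = 4061238075/46201 (T = 3 - (14629/46201 - 1*87901) = 3 - (14629/46201 - 87901) = 3 - 1*(-4061099472/46201) = 3 + 4061099472/46201 = 4061238075/46201 ≈ 87904.)
g = 41/3 (g = 10 - 1*(-11/3) = 10 + 11/3 = 41/3 ≈ 13.667)
T*g = (4061238075/46201)*(41/3) = 55503587025/46201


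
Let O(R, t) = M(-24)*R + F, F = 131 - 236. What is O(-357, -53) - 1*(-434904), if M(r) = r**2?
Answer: 229167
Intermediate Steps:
F = -105
O(R, t) = -105 + 576*R (O(R, t) = (-24)**2*R - 105 = 576*R - 105 = -105 + 576*R)
O(-357, -53) - 1*(-434904) = (-105 + 576*(-357)) - 1*(-434904) = (-105 - 205632) + 434904 = -205737 + 434904 = 229167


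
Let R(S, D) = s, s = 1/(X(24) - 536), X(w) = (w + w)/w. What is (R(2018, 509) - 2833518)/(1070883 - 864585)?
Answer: -1513098613/110163132 ≈ -13.735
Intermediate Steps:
X(w) = 2 (X(w) = (2*w)/w = 2)
s = -1/534 (s = 1/(2 - 536) = 1/(-534) = -1/534 ≈ -0.0018727)
R(S, D) = -1/534
(R(2018, 509) - 2833518)/(1070883 - 864585) = (-1/534 - 2833518)/(1070883 - 864585) = -1513098613/534/206298 = -1513098613/534*1/206298 = -1513098613/110163132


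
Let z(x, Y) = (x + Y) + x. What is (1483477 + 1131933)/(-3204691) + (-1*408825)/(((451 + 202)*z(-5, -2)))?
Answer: 61412545015/1195807556 ≈ 51.357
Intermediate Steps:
z(x, Y) = Y + 2*x (z(x, Y) = (Y + x) + x = Y + 2*x)
(1483477 + 1131933)/(-3204691) + (-1*408825)/(((451 + 202)*z(-5, -2))) = (1483477 + 1131933)/(-3204691) + (-1*408825)/(((451 + 202)*(-2 + 2*(-5)))) = 2615410*(-1/3204691) - 408825*1/(653*(-2 - 10)) = -373630/457813 - 408825/(653*(-12)) = -373630/457813 - 408825/(-7836) = -373630/457813 - 408825*(-1/7836) = -373630/457813 + 136275/2612 = 61412545015/1195807556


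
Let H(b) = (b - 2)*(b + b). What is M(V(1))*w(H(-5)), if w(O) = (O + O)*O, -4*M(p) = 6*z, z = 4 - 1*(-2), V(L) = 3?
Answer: -88200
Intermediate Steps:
z = 6 (z = 4 + 2 = 6)
H(b) = 2*b*(-2 + b) (H(b) = (-2 + b)*(2*b) = 2*b*(-2 + b))
M(p) = -9 (M(p) = -3*6/2 = -¼*36 = -9)
w(O) = 2*O² (w(O) = (2*O)*O = 2*O²)
M(V(1))*w(H(-5)) = -18*(2*(-5)*(-2 - 5))² = -18*(2*(-5)*(-7))² = -18*70² = -18*4900 = -9*9800 = -88200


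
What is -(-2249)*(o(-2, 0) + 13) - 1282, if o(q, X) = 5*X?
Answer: 27955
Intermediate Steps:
-(-2249)*(o(-2, 0) + 13) - 1282 = -(-2249)*(5*0 + 13) - 1282 = -(-2249)*(0 + 13) - 1282 = -(-2249)*13 - 1282 = -173*(-169) - 1282 = 29237 - 1282 = 27955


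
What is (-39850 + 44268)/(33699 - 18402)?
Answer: 4418/15297 ≈ 0.28881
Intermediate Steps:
(-39850 + 44268)/(33699 - 18402) = 4418/15297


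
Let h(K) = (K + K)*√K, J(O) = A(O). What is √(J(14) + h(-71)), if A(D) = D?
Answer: √(14 - 142*I*√71) ≈ 24.603 - 24.317*I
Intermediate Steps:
J(O) = O
h(K) = 2*K^(3/2) (h(K) = (2*K)*√K = 2*K^(3/2))
√(J(14) + h(-71)) = √(14 + 2*(-71)^(3/2)) = √(14 + 2*(-71*I*√71)) = √(14 - 142*I*√71)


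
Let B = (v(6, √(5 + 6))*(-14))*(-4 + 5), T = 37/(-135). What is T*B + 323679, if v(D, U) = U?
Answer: 323679 + 518*√11/135 ≈ 3.2369e+5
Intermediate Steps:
T = -37/135 (T = 37*(-1/135) = -37/135 ≈ -0.27407)
B = -14*√11 (B = (√(5 + 6)*(-14))*(-4 + 5) = (√11*(-14))*1 = -14*√11*1 = -14*√11 ≈ -46.433)
T*B + 323679 = -(-518)*√11/135 + 323679 = 518*√11/135 + 323679 = 323679 + 518*√11/135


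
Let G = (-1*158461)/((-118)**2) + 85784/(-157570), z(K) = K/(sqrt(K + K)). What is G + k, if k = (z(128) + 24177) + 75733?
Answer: 109597198230027/1097002340 ≈ 99906.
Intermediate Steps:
z(K) = sqrt(2)*sqrt(K)/2 (z(K) = K/(sqrt(2*K)) = K/((sqrt(2)*sqrt(K))) = K*(sqrt(2)/(2*sqrt(K))) = sqrt(2)*sqrt(K)/2)
G = -13081578093/1097002340 (G = -158461/13924 + 85784*(-1/157570) = -158461*1/13924 - 42892/78785 = -158461/13924 - 42892/78785 = -13081578093/1097002340 ≈ -11.925)
k = 99918 (k = (sqrt(2)*sqrt(128)/2 + 24177) + 75733 = (sqrt(2)*(8*sqrt(2))/2 + 24177) + 75733 = (8 + 24177) + 75733 = 24185 + 75733 = 99918)
G + k = -13081578093/1097002340 + 99918 = 109597198230027/1097002340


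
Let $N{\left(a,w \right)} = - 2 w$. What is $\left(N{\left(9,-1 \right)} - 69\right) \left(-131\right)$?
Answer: $8777$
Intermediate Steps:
$\left(N{\left(9,-1 \right)} - 69\right) \left(-131\right) = \left(\left(-2\right) \left(-1\right) - 69\right) \left(-131\right) = \left(2 - 69\right) \left(-131\right) = \left(-67\right) \left(-131\right) = 8777$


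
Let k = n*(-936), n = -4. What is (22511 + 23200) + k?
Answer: 49455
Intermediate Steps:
k = 3744 (k = -4*(-936) = 3744)
(22511 + 23200) + k = (22511 + 23200) + 3744 = 45711 + 3744 = 49455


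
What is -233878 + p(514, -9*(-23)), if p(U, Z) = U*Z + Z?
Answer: -127273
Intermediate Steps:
p(U, Z) = Z + U*Z
-233878 + p(514, -9*(-23)) = -233878 + (-9*(-23))*(1 + 514) = -233878 + 207*515 = -233878 + 106605 = -127273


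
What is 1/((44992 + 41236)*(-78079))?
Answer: -1/6732596012 ≈ -1.4853e-10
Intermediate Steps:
1/((44992 + 41236)*(-78079)) = -1/78079/86228 = (1/86228)*(-1/78079) = -1/6732596012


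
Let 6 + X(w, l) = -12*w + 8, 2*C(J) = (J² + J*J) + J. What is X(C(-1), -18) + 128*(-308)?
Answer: -39428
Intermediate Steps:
C(J) = J² + J/2 (C(J) = ((J² + J*J) + J)/2 = ((J² + J²) + J)/2 = (2*J² + J)/2 = (J + 2*J²)/2 = J² + J/2)
X(w, l) = 2 - 12*w (X(w, l) = -6 + (-12*w + 8) = -6 + (8 - 12*w) = 2 - 12*w)
X(C(-1), -18) + 128*(-308) = (2 - (-12)*(½ - 1)) + 128*(-308) = (2 - (-12)*(-1)/2) - 39424 = (2 - 12*½) - 39424 = (2 - 6) - 39424 = -4 - 39424 = -39428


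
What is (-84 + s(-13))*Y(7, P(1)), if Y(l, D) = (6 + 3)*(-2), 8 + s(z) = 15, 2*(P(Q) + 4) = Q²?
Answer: 1386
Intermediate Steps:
P(Q) = -4 + Q²/2
s(z) = 7 (s(z) = -8 + 15 = 7)
Y(l, D) = -18 (Y(l, D) = 9*(-2) = -18)
(-84 + s(-13))*Y(7, P(1)) = (-84 + 7)*(-18) = -77*(-18) = 1386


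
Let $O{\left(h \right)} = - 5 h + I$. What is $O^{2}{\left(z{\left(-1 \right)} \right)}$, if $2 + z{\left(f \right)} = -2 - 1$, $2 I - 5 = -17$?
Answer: $361$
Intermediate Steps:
$I = -6$ ($I = \frac{5}{2} + \frac{1}{2} \left(-17\right) = \frac{5}{2} - \frac{17}{2} = -6$)
$z{\left(f \right)} = -5$ ($z{\left(f \right)} = -2 - 3 = -5$)
$O{\left(h \right)} = -6 - 5 h$ ($O{\left(h \right)} = - 5 h - 6 = -6 - 5 h$)
$O^{2}{\left(z{\left(-1 \right)} \right)} = \left(-6 - -25\right)^{2} = \left(-6 + 25\right)^{2} = 19^{2} = 361$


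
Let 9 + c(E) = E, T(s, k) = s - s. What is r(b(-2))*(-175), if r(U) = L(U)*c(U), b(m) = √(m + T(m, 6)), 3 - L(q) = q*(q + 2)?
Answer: 7175 - 4025*I*√2 ≈ 7175.0 - 5692.2*I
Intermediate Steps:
T(s, k) = 0
c(E) = -9 + E
L(q) = 3 - q*(2 + q) (L(q) = 3 - q*(q + 2) = 3 - q*(2 + q))
b(m) = √m (b(m) = √(m + 0) = √m)
r(U) = (-9 + U)*(3 - U² - 2*U) (r(U) = (3 - U² - 2*U)*(-9 + U) = (-9 + U)*(3 - U² - 2*U))
r(b(-2))*(-175) = -(-9 + √(-2))*(-3 + (√(-2))² + 2*√(-2))*(-175) = -(-9 + I*√2)*(-3 + (I*√2)² + 2*(I*√2))*(-175) = -(-9 + I*√2)*(-3 - 2 + 2*I*√2)*(-175) = -(-9 + I*√2)*(-5 + 2*I*√2)*(-175) = 175*(-9 + I*√2)*(-5 + 2*I*√2)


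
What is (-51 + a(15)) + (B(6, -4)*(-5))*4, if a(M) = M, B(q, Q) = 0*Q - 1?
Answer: -16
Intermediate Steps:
B(q, Q) = -1 (B(q, Q) = 0 - 1 = -1)
(-51 + a(15)) + (B(6, -4)*(-5))*4 = (-51 + 15) - 1*(-5)*4 = -36 + 5*4 = -36 + 20 = -16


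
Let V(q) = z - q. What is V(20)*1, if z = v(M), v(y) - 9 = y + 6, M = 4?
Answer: -1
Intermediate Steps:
v(y) = 15 + y (v(y) = 9 + (y + 6) = 9 + (6 + y) = 15 + y)
z = 19 (z = 15 + 4 = 19)
V(q) = 19 - q
V(20)*1 = (19 - 1*20)*1 = (19 - 20)*1 = -1*1 = -1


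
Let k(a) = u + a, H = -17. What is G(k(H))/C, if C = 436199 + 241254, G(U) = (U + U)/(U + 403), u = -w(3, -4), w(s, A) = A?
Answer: -1/10161795 ≈ -9.8408e-8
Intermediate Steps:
u = 4 (u = -1*(-4) = 4)
k(a) = 4 + a
G(U) = 2*U/(403 + U) (G(U) = (2*U)/(403 + U) = 2*U/(403 + U))
C = 677453
G(k(H))/C = (2*(4 - 17)/(403 + (4 - 17)))/677453 = (2*(-13)/(403 - 13))*(1/677453) = (2*(-13)/390)*(1/677453) = (2*(-13)*(1/390))*(1/677453) = -1/15*1/677453 = -1/10161795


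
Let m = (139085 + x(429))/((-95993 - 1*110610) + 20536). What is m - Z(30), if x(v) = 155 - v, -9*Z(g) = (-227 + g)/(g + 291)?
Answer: -437680178/537547563 ≈ -0.81422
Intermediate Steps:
Z(g) = -(-227 + g)/(9*(291 + g)) (Z(g) = -(-227 + g)/(9*(g + 291)) = -(-227 + g)/(9*(291 + g)))
m = -138811/186067 (m = (139085 + (155 - 1*429))/((-95993 - 1*110610) + 20536) = (139085 + (155 - 429))/((-95993 - 110610) + 20536) = (139085 - 274)/(-206603 + 20536) = 138811/(-186067) = 138811*(-1/186067) = -138811/186067 ≈ -0.74603)
m - Z(30) = -138811/186067 - (227 - 1*30)/(9*(291 + 30)) = -138811/186067 - (227 - 30)/(9*321) = -138811/186067 - 197/(9*321) = -138811/186067 - 1*197/2889 = -138811/186067 - 197/2889 = -437680178/537547563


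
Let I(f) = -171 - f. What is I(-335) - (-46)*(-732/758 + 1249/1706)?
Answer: 49545493/323287 ≈ 153.26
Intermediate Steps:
I(-335) - (-46)*(-732/758 + 1249/1706) = (-171 - 1*(-335)) - (-46)*(-732/758 + 1249/1706) = (-171 + 335) - (-46)*(-732*1/758 + 1249*(1/1706)) = 164 - (-46)*(-366/379 + 1249/1706) = 164 - (-46)*(-151025)/646574 = 164 - 1*3473575/323287 = 164 - 3473575/323287 = 49545493/323287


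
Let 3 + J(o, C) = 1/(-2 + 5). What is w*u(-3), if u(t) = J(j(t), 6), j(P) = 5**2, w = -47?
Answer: 376/3 ≈ 125.33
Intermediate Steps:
j(P) = 25
J(o, C) = -8/3 (J(o, C) = -3 + 1/(-2 + 5) = -3 + 1/3 = -8/3)
u(t) = -8/3
w*u(-3) = -47*(-8/3) = 376/3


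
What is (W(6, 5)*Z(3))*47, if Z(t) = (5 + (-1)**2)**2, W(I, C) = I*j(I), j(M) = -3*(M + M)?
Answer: -365472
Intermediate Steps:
j(M) = -6*M
W(I, C) = -6*I**2 (W(I, C) = I*(-6*I) = -6*I**2)
Z(t) = 36 (Z(t) = (5 + 1)**2 = 6**2 = 36)
(W(6, 5)*Z(3))*47 = (-6*6**2*36)*47 = (-6*36*36)*47 = -216*36*47 = -7776*47 = -365472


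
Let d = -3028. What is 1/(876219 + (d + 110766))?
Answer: 1/983957 ≈ 1.0163e-6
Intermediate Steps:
1/(876219 + (d + 110766)) = 1/(876219 + (-3028 + 110766)) = 1/(876219 + 107738) = 1/983957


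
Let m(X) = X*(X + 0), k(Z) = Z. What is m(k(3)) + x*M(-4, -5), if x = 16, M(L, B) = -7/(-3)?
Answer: 139/3 ≈ 46.333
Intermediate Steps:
M(L, B) = 7/3 (M(L, B) = -7*(-⅓) = 7/3)
m(X) = X² (m(X) = X*X = X²)
m(k(3)) + x*M(-4, -5) = 3² + 16*(7/3) = 9 + 112/3 = 139/3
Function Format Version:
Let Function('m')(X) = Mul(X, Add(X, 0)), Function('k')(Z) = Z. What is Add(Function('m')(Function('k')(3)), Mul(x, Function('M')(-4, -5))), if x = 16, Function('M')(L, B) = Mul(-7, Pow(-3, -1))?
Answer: Rational(139, 3) ≈ 46.333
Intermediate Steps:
Function('M')(L, B) = Rational(7, 3) (Function('M')(L, B) = Mul(-7, Rational(-1, 3)) = Rational(7, 3))
Function('m')(X) = Pow(X, 2) (Function('m')(X) = Mul(X, X) = Pow(X, 2))
Add(Function('m')(Function('k')(3)), Mul(x, Function('M')(-4, -5))) = Add(Pow(3, 2), Mul(16, Rational(7, 3))) = Add(9, Rational(112, 3)) = Rational(139, 3)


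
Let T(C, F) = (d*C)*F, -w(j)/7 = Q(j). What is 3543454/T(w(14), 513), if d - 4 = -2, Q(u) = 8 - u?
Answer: 1771727/21546 ≈ 82.230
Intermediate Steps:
d = 2 (d = 4 - 2 = 2)
w(j) = -56 + 7*j (w(j) = -7*(8 - j) = -56 + 7*j)
T(C, F) = 2*C*F (T(C, F) = (2*C)*F = 2*C*F)
3543454/T(w(14), 513) = 3543454/((2*(-56 + 7*14)*513)) = 3543454/((2*(-56 + 98)*513)) = 3543454/((2*42*513)) = 3543454/43092 = 3543454*(1/43092) = 1771727/21546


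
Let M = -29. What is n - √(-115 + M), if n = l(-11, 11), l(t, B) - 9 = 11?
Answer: 20 - 12*I ≈ 20.0 - 12.0*I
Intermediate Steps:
l(t, B) = 20 (l(t, B) = 9 + 11 = 20)
n = 20
n - √(-115 + M) = 20 - √(-115 - 29) = 20 - √(-144) = 20 - 12*I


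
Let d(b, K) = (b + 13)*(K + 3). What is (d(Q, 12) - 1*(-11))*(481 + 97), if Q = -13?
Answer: 6358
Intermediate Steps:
d(b, K) = (3 + K)*(13 + b) (d(b, K) = (13 + b)*(3 + K) = (3 + K)*(13 + b))
(d(Q, 12) - 1*(-11))*(481 + 97) = ((39 + 3*(-13) + 13*12 + 12*(-13)) - 1*(-11))*(481 + 97) = ((39 - 39 + 156 - 156) + 11)*578 = (0 + 11)*578 = 11*578 = 6358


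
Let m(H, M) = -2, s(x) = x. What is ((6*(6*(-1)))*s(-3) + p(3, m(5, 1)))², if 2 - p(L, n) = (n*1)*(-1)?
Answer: 11664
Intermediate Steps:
p(L, n) = 2 + n (p(L, n) = 2 - n*1*(-1) = 2 - n*(-1) = 2 - (-1)*n = 2 + n)
((6*(6*(-1)))*s(-3) + p(3, m(5, 1)))² = ((6*(6*(-1)))*(-3) + (2 - 2))² = ((6*(-6))*(-3) + 0)² = (-36*(-3) + 0)² = (108 + 0)² = 108² = 11664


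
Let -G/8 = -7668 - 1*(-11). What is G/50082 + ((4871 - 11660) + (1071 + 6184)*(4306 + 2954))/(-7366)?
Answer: -1318546414103/184452006 ≈ -7148.5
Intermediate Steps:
G = 61256 (G = -8*(-7668 - 1*(-11)) = -8*(-7668 + 11) = -8*(-7657) = 61256)
G/50082 + ((4871 - 11660) + (1071 + 6184)*(4306 + 2954))/(-7366) = 61256/50082 + ((4871 - 11660) + (1071 + 6184)*(4306 + 2954))/(-7366) = 61256*(1/50082) + (-6789 + 7255*7260)*(-1/7366) = 30628/25041 + (-6789 + 52671300)*(-1/7366) = 30628/25041 + 52664511*(-1/7366) = 30628/25041 - 52664511/7366 = -1318546414103/184452006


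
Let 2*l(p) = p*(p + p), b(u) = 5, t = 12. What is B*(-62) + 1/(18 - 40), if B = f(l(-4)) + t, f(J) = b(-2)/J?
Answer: -67181/88 ≈ -763.42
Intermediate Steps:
l(p) = p² (l(p) = (p*(p + p))/2 = (p*(2*p))/2 = (2*p²)/2 = p²)
f(J) = 5/J
B = 197/16 (B = 5/((-4)²) + 12 = 5/16 + 12 = 197/16 ≈ 12.313)
B*(-62) + 1/(18 - 40) = (197/16)*(-62) + 1/(18 - 40) = -6107/8 + 1/(-22) = -6107/8 - 1/22 = -67181/88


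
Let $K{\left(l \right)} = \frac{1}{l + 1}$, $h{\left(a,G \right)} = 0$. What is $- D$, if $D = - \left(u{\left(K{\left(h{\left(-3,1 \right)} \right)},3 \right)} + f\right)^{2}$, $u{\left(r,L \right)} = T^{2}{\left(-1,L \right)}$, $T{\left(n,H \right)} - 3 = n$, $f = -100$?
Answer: $9216$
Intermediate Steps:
$T{\left(n,H \right)} = 3 + n$
$K{\left(l \right)} = \frac{1}{1 + l}$
$u{\left(r,L \right)} = 4$ ($u{\left(r,L \right)} = \left(3 - 1\right)^{2} = 2^{2} = 4$)
$D = -9216$ ($D = - \left(4 - 100\right)^{2} = - \left(-96\right)^{2} = \left(-1\right) 9216 = -9216$)
$- D = \left(-1\right) \left(-9216\right) = 9216$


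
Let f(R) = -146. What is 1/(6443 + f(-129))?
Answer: 1/6297 ≈ 0.00015881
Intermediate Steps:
1/(6443 + f(-129)) = 1/(6443 - 146) = 1/6297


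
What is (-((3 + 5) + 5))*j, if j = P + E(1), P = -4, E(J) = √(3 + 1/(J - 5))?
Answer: 52 - 13*√11/2 ≈ 30.442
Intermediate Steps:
E(J) = √(3 + 1/(-5 + J))
j = -4 + √11/2 (j = -4 + √((-14 + 3*1)/(-5 + 1)) = -4 + √((-14 + 3)/(-4)) = -4 + √(-¼*(-11)) = -4 + √(11/4) = -4 + √11/2 ≈ -2.3417)
(-((3 + 5) + 5))*j = (-((3 + 5) + 5))*(-4 + √11/2) = (-(8 + 5))*(-4 + √11/2) = (-1*13)*(-4 + √11/2) = -13*(-4 + √11/2) = 52 - 13*√11/2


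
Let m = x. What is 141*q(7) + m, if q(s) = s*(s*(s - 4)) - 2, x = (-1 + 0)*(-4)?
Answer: 20449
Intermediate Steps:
x = 4 (x = -1*(-4) = 4)
m = 4
q(s) = -2 + s**2*(-4 + s) (q(s) = s*(s*(-4 + s)) - 2 = s**2*(-4 + s) - 2 = -2 + s**2*(-4 + s))
141*q(7) + m = 141*(-2 + 7**3 - 4*7**2) + 4 = 141*(-2 + 343 - 4*49) + 4 = 141*(-2 + 343 - 196) + 4 = 141*145 + 4 = 20445 + 4 = 20449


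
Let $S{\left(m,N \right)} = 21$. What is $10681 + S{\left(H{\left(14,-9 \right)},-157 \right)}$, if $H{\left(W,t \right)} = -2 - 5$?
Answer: $10702$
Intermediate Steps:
$H{\left(W,t \right)} = -7$
$10681 + S{\left(H{\left(14,-9 \right)},-157 \right)} = 10681 + 21 = 10702$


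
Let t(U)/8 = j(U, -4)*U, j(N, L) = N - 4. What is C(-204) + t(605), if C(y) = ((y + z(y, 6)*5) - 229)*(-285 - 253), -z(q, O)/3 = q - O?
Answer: 1447094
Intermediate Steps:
z(q, O) = -3*q + 3*O (z(q, O) = -3*(q - O) = -3*q + 3*O)
j(N, L) = -4 + N
C(y) = 74782 + 7532*y (C(y) = ((y + (-3*y + 3*6)*5) - 229)*(-285 - 253) = ((y + (-3*y + 18)*5) - 229)*(-538) = ((y + (18 - 3*y)*5) - 229)*(-538) = ((y + (90 - 15*y)) - 229)*(-538) = ((90 - 14*y) - 229)*(-538) = (-139 - 14*y)*(-538) = 74782 + 7532*y)
t(U) = 8*U*(-4 + U) (t(U) = 8*((-4 + U)*U) = 8*(U*(-4 + U)) = 8*U*(-4 + U))
C(-204) + t(605) = (74782 + 7532*(-204)) + 8*605*(-4 + 605) = (74782 - 1536528) + 8*605*601 = -1461746 + 2908840 = 1447094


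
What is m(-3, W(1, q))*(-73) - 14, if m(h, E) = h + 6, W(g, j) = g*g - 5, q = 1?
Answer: -233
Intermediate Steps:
W(g, j) = -5 + g² (W(g, j) = g² - 5 = -5 + g²)
m(h, E) = 6 + h
m(-3, W(1, q))*(-73) - 14 = (6 - 3)*(-73) - 14 = 3*(-73) - 14 = -219 - 14 = -233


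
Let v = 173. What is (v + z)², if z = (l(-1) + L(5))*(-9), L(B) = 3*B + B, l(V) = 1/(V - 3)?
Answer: 361/16 ≈ 22.563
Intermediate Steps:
l(V) = 1/(-3 + V)
L(B) = 4*B
z = -711/4 (z = (1/(-3 - 1) + 4*5)*(-9) = (1/(-4) + 20)*(-9) = (-¼ + 20)*(-9) = (79/4)*(-9) = -711/4 ≈ -177.75)
(v + z)² = (173 - 711/4)² = (-19/4)² = 361/16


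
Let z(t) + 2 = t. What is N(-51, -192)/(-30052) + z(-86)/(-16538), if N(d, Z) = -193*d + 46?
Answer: -7313623/22590908 ≈ -0.32374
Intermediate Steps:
z(t) = -2 + t
N(d, Z) = 46 - 193*d
N(-51, -192)/(-30052) + z(-86)/(-16538) = (46 - 193*(-51))/(-30052) + (-2 - 86)/(-16538) = (46 + 9843)*(-1/30052) - 88*(-1/16538) = 9889*(-1/30052) + 44/8269 = -899/2732 + 44/8269 = -7313623/22590908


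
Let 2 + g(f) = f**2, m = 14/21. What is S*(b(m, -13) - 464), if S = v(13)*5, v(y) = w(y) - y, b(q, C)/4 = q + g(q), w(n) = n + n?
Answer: -273520/9 ≈ -30391.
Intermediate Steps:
w(n) = 2*n
m = 2/3 (m = 14*(1/21) = 2/3 ≈ 0.66667)
g(f) = -2 + f**2
b(q, C) = -8 + 4*q + 4*q**2 (b(q, C) = 4*(q + (-2 + q**2)) = 4*(-2 + q + q**2) = -8 + 4*q + 4*q**2)
v(y) = y (v(y) = 2*y - y = y)
S = 65 (S = 13*5 = 65)
S*(b(m, -13) - 464) = 65*((-8 + 4*(2/3) + 4*(2/3)**2) - 464) = 65*((-8 + 8/3 + 4*(4/9)) - 464) = 65*((-8 + 8/3 + 16/9) - 464) = 65*(-32/9 - 464) = 65*(-4208/9) = -273520/9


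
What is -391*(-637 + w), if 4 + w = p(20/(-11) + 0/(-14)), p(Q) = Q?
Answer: 2764761/11 ≈ 2.5134e+5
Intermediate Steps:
w = -64/11 (w = -4 + (20/(-11) + 0/(-14)) = -4 + (20*(-1/11) + 0*(-1/14)) = -4 + (-20/11 + 0) = -4 - 20/11 = -64/11 ≈ -5.8182)
-391*(-637 + w) = -391*(-637 - 64/11) = -391*(-7071/11) = 2764761/11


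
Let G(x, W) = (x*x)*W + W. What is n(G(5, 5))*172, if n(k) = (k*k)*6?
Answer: 17440800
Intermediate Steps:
G(x, W) = W + W*x**2 (G(x, W) = x**2*W + W = W*x**2 + W = W + W*x**2)
n(k) = 6*k**2 (n(k) = k**2*6 = 6*k**2)
n(G(5, 5))*172 = (6*(5*(1 + 5**2))**2)*172 = (6*(5*(1 + 25))**2)*172 = (6*(5*26)**2)*172 = (6*130**2)*172 = (6*16900)*172 = 101400*172 = 17440800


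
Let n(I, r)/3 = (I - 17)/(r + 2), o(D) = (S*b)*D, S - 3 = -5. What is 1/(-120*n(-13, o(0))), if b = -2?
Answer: 1/5400 ≈ 0.00018519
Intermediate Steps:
S = -2 (S = 3 - 5 = -2)
o(D) = 4*D (o(D) = (-2*(-2))*D = 4*D)
n(I, r) = 3*(-17 + I)/(2 + r) (n(I, r) = 3*((I - 17)/(r + 2)) = 3*((-17 + I)/(2 + r)) = 3*(-17 + I)/(2 + r))
1/(-120*n(-13, o(0))) = 1/(-360*(-17 - 13)/(2 + 4*0)) = 1/(-360*(-30)/(2 + 0)) = 1/(-360*(-30)/2) = 1/(-120*(-45)) = 1/5400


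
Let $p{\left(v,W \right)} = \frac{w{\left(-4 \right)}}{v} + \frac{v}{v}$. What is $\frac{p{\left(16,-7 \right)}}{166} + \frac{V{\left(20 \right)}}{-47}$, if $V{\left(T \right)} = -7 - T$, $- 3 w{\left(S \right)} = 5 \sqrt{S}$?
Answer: $\frac{4529}{7802} - \frac{5 i}{3984} \approx 0.58049 - 0.001255 i$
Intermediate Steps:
$w{\left(S \right)} = - \frac{5 \sqrt{S}}{3}$
$p{\left(v,W \right)} = 1 - \frac{10 i}{3 v}$ ($p{\left(v,W \right)} = \frac{\left(- \frac{5}{3}\right) \sqrt{-4}}{v} + \frac{v}{v} = \frac{\left(- \frac{5}{3}\right) 2 i}{v} + 1 = \frac{\left(- \frac{10}{3}\right) i}{v} + 1 = - \frac{10 i}{3 v} + 1 = 1 - \frac{10 i}{3 v}$)
$\frac{p{\left(16,-7 \right)}}{166} + \frac{V{\left(20 \right)}}{-47} = \frac{\frac{1}{16} \left(16 - \frac{10 i}{3}\right)}{166} + \frac{-7 - 20}{-47} = \frac{16 - \frac{10 i}{3}}{16} \cdot \frac{1}{166} + \left(-7 - 20\right) \left(- \frac{1}{47}\right) = \left(1 - \frac{5 i}{24}\right) \frac{1}{166} - - \frac{27}{47} = \left(\frac{1}{166} - \frac{5 i}{3984}\right) + \frac{27}{47} = \frac{4529}{7802} - \frac{5 i}{3984}$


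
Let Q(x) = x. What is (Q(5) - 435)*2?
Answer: -860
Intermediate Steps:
(Q(5) - 435)*2 = (5 - 435)*2 = -430*2 = -860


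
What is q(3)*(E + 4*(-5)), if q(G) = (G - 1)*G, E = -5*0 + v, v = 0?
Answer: -120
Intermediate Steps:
E = 0 (E = -5*0 + 0 = 0 + 0 = 0)
q(G) = G*(-1 + G) (q(G) = (-1 + G)*G = G*(-1 + G))
q(3)*(E + 4*(-5)) = (3*(-1 + 3))*(0 + 4*(-5)) = (3*2)*(0 - 20) = 6*(-20) = -120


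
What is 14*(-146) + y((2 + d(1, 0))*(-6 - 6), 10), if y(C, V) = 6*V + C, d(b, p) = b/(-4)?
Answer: -2005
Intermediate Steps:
d(b, p) = -b/4 (d(b, p) = b*(-¼) = -b/4)
y(C, V) = C + 6*V
14*(-146) + y((2 + d(1, 0))*(-6 - 6), 10) = 14*(-146) + ((2 - ¼*1)*(-6 - 6) + 6*10) = -2044 + ((2 - ¼)*(-12) + 60) = -2044 + ((7/4)*(-12) + 60) = -2044 + (-21 + 60) = -2044 + 39 = -2005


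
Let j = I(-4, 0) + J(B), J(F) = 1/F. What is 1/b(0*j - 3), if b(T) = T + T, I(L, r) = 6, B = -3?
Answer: -⅙ ≈ -0.16667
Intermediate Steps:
J(F) = 1/F
j = 17/3 (j = 6 + 1/(-3) = 6 - ⅓ = 17/3 ≈ 5.6667)
b(T) = 2*T
1/b(0*j - 3) = 1/(2*(0*(17/3) - 3)) = 1/(2*(0 - 3)) = 1/(2*(-3)) = 1/(-6) = -⅙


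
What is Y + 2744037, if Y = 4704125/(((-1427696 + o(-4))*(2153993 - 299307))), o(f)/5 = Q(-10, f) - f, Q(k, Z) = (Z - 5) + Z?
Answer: 7266240830841879937/2648011244326 ≈ 2.7440e+6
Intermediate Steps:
Q(k, Z) = -5 + 2*Z (Q(k, Z) = (-5 + Z) + Z = -5 + 2*Z)
o(f) = -25 + 5*f (o(f) = 5*((-5 + 2*f) - f) = 5*(-5 + f) = -25 + 5*f)
Y = -4704125/2648011244326 (Y = 4704125/(((-1427696 + (-25 + 5*(-4)))*(2153993 - 299307))) = 4704125/(((-1427696 + (-25 - 20))*1854686)) = 4704125/(((-1427696 - 45)*1854686)) = 4704125/((-1427741*1854686)) = 4704125/(-2648011244326) = 4704125*(-1/2648011244326) = -4704125/2648011244326 ≈ -1.7765e-6)
Y + 2744037 = -4704125/2648011244326 + 2744037 = 7266240830841879937/2648011244326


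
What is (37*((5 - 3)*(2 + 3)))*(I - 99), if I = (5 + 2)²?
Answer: -18500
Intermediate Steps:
I = 49 (I = 7² = 49)
(37*((5 - 3)*(2 + 3)))*(I - 99) = (37*((5 - 3)*(2 + 3)))*(49 - 99) = (37*(2*5))*(-50) = (37*10)*(-50) = 370*(-50) = -18500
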